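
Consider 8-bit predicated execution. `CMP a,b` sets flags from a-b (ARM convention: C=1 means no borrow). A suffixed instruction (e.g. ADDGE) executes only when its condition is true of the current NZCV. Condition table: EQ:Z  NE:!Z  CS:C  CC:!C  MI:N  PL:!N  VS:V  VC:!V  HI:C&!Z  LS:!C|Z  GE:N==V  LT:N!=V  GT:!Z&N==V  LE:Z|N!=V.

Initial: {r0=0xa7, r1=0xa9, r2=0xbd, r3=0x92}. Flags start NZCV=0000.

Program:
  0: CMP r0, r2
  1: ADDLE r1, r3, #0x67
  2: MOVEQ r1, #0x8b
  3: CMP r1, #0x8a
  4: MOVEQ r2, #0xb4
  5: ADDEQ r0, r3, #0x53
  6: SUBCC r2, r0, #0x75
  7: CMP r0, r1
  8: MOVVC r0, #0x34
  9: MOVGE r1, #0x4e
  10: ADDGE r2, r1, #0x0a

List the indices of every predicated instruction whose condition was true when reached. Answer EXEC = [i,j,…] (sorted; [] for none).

EXEC = [1,8]

0: ✓ CMP  NZCV=1000
1: ✓ ADDLE  r1←0xf9
2: · MOVEQ
3: ✓ CMP  NZCV=0010
4: · MOVEQ
5: · ADDEQ
6: · SUBCC
7: ✓ CMP  NZCV=1000
8: ✓ MOVVC  r0←0x34
9: · MOVGE
10: · ADDGE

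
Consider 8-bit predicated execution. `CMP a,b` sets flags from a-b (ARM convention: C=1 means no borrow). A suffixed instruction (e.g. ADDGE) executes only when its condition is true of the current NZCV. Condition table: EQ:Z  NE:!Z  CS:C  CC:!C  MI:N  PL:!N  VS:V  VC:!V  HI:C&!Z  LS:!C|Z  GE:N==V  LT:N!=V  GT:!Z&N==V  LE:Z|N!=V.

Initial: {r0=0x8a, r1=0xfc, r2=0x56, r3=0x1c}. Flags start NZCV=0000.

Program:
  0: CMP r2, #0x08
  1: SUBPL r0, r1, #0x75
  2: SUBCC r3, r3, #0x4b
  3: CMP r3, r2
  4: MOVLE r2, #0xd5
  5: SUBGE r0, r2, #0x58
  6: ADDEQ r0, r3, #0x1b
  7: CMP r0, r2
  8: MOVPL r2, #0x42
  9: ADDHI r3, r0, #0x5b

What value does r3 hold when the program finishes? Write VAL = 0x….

VAL = 0x1c

[0] flags=0010 → (cmp)
[1] flags=0010 PL?T → r0=0x87
[2] flags=0010 CC?F → skip
[3] flags=1000 → (cmp)
[4] flags=1000 LE?T → r2=0xd5
[5] flags=1000 GE?F → skip
[6] flags=1000 EQ?F → skip
[7] flags=1000 → (cmp)
[8] flags=1000 PL?F → skip
[9] flags=1000 HI?F → skip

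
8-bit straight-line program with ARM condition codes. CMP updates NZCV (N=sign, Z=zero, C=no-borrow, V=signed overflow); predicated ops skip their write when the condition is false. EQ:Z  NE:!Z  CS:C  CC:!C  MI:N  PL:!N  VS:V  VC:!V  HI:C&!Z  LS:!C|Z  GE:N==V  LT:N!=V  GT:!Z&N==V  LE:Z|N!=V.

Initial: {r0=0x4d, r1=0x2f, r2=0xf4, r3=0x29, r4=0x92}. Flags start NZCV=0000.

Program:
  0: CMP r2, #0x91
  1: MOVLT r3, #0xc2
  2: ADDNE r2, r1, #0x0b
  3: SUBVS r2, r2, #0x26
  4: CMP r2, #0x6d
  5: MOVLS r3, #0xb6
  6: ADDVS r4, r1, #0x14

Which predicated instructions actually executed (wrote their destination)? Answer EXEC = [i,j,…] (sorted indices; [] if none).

EXEC = [2,5]

[0] flags=0010 → (cmp)
[1] flags=0010 LT?F → skip
[2] flags=0010 NE?T → r2=0x3a
[3] flags=0010 VS?F → skip
[4] flags=1000 → (cmp)
[5] flags=1000 LS?T → r3=0xb6
[6] flags=1000 VS?F → skip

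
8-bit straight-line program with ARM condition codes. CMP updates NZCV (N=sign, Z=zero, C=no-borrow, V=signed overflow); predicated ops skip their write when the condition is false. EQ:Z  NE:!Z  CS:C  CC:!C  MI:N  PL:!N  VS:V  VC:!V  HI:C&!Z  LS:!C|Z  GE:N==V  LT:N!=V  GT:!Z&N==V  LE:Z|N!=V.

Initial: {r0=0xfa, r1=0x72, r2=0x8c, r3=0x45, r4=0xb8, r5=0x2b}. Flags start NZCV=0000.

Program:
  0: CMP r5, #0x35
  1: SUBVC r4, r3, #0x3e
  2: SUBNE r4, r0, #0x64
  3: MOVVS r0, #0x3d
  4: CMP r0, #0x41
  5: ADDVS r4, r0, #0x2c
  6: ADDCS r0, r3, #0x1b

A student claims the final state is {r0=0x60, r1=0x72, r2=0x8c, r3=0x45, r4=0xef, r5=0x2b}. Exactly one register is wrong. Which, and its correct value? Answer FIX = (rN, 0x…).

FIX = (r4, 0x96)

[0] flags=1000 → (cmp)
[1] flags=1000 VC?T → r4=0x07
[2] flags=1000 NE?T → r4=0x96
[3] flags=1000 VS?F → skip
[4] flags=1010 → (cmp)
[5] flags=1010 VS?F → skip
[6] flags=1010 CS?T → r0=0x60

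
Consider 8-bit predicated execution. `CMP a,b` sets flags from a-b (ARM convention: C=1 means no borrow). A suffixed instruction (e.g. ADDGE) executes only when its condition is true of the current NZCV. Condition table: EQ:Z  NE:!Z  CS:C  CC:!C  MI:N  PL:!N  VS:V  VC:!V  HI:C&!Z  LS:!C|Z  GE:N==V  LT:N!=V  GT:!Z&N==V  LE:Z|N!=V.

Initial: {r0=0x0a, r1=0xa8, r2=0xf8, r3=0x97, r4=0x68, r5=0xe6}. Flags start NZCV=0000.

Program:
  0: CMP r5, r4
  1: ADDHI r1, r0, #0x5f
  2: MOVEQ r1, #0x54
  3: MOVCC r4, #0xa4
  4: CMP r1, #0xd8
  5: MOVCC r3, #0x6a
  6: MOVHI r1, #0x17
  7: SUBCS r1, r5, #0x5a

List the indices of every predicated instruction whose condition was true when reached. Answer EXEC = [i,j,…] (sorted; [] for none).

EXEC = [1,5]

0: ✓ CMP  NZCV=0011
1: ✓ ADDHI  r1←0x69
2: · MOVEQ
3: · MOVCC
4: ✓ CMP  NZCV=1001
5: ✓ MOVCC  r3←0x6a
6: · MOVHI
7: · SUBCS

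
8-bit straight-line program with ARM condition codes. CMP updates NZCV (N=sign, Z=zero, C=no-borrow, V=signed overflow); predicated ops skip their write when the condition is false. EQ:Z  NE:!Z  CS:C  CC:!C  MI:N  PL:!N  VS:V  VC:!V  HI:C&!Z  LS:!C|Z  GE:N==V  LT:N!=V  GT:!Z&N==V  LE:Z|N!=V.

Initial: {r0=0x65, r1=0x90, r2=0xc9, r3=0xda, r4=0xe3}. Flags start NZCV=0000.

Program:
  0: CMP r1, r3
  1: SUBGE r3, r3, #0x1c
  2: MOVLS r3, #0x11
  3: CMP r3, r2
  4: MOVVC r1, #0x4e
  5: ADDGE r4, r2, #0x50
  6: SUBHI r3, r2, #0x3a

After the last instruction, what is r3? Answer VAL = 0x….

0: ✓ CMP  NZCV=1000
1: · SUBGE
2: ✓ MOVLS  r3←0x11
3: ✓ CMP  NZCV=0000
4: ✓ MOVVC  r1←0x4e
5: ✓ ADDGE  r4←0x19
6: · SUBHI

VAL = 0x11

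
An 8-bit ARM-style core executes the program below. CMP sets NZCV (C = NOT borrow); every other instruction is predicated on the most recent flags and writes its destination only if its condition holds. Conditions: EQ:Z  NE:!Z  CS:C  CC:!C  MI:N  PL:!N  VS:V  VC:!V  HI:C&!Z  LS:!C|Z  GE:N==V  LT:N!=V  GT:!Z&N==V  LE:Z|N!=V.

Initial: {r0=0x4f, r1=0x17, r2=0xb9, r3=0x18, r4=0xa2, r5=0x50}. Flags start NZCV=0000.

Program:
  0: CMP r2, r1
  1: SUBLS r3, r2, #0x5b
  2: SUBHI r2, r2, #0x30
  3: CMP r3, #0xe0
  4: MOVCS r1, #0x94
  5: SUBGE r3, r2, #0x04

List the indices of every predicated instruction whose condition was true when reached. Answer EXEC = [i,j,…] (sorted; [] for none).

[0] flags=1010 → (cmp)
[1] flags=1010 LS?F → skip
[2] flags=1010 HI?T → r2=0x89
[3] flags=0000 → (cmp)
[4] flags=0000 CS?F → skip
[5] flags=0000 GE?T → r3=0x85

EXEC = [2,5]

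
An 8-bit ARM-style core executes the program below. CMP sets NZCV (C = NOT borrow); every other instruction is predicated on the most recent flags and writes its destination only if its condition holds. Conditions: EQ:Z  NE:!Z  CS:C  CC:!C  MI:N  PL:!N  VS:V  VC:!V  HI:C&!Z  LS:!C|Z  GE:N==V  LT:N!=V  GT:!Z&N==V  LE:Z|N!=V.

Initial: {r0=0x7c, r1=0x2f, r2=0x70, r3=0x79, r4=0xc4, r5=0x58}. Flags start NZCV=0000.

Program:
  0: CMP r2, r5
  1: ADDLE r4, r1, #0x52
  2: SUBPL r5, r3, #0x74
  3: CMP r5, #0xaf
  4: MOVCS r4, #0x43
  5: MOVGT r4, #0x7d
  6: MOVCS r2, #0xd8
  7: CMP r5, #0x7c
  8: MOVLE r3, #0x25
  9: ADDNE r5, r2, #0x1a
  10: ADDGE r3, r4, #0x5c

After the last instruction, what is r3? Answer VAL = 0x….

0: ✓ CMP  NZCV=0010
1: · ADDLE
2: ✓ SUBPL  r5←0x05
3: ✓ CMP  NZCV=0000
4: · MOVCS
5: ✓ MOVGT  r4←0x7d
6: · MOVCS
7: ✓ CMP  NZCV=1000
8: ✓ MOVLE  r3←0x25
9: ✓ ADDNE  r5←0x8a
10: · ADDGE

VAL = 0x25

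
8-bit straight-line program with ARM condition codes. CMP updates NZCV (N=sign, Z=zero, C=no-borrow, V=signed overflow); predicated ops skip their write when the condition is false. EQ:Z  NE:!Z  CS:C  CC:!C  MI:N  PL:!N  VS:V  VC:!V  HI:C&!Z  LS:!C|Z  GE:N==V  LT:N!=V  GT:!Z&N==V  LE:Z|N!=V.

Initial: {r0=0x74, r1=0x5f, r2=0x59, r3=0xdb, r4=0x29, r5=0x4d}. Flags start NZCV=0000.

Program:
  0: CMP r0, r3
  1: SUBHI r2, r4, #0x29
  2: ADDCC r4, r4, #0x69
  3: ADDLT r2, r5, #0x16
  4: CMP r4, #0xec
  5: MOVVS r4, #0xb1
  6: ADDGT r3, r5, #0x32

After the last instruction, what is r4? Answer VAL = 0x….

VAL = 0x92

[0] flags=1001 → (cmp)
[1] flags=1001 HI?F → skip
[2] flags=1001 CC?T → r4=0x92
[3] flags=1001 LT?F → skip
[4] flags=1000 → (cmp)
[5] flags=1000 VS?F → skip
[6] flags=1000 GT?F → skip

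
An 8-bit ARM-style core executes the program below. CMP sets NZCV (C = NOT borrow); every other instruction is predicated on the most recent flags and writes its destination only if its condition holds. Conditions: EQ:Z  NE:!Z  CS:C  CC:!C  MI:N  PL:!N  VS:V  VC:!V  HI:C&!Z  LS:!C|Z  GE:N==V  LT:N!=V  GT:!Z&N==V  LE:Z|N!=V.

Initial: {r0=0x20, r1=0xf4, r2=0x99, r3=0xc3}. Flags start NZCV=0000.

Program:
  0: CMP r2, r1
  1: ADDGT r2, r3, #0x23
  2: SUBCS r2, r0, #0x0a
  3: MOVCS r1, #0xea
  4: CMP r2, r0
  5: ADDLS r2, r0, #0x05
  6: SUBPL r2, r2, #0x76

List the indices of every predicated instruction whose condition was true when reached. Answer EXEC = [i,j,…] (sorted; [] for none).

[0] flags=1000 → (cmp)
[1] flags=1000 GT?F → skip
[2] flags=1000 CS?F → skip
[3] flags=1000 CS?F → skip
[4] flags=0011 → (cmp)
[5] flags=0011 LS?F → skip
[6] flags=0011 PL?T → r2=0x23

EXEC = [6]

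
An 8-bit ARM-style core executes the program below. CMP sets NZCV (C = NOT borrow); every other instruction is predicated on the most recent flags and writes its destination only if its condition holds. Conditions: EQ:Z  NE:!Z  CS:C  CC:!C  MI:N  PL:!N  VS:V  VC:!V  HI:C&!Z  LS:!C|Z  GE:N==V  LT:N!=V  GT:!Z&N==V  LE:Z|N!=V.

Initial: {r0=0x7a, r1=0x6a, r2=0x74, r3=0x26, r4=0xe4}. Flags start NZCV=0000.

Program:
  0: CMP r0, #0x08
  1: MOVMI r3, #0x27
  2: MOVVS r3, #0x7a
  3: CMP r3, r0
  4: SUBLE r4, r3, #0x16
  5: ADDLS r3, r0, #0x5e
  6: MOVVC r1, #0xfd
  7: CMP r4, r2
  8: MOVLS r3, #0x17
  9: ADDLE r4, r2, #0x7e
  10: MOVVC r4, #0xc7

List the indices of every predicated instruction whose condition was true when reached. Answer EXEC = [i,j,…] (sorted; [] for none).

0: ✓ CMP  NZCV=0010
1: · MOVMI
2: · MOVVS
3: ✓ CMP  NZCV=1000
4: ✓ SUBLE  r4←0x10
5: ✓ ADDLS  r3←0xd8
6: ✓ MOVVC  r1←0xfd
7: ✓ CMP  NZCV=1000
8: ✓ MOVLS  r3←0x17
9: ✓ ADDLE  r4←0xf2
10: ✓ MOVVC  r4←0xc7

EXEC = [4,5,6,8,9,10]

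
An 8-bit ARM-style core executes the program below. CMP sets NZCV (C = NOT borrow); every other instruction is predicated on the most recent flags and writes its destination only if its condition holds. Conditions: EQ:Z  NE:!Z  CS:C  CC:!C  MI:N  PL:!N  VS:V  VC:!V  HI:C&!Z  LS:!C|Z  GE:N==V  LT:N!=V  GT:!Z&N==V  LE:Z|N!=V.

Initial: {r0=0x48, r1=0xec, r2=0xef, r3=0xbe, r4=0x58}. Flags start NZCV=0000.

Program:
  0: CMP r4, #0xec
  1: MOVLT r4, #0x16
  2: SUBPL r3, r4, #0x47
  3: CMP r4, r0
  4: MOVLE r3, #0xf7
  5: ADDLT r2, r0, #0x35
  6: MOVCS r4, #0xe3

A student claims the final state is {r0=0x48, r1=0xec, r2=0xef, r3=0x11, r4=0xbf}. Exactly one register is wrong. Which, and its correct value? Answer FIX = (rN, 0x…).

FIX = (r4, 0xe3)

0: ✓ CMP  NZCV=0000
1: · MOVLT
2: ✓ SUBPL  r3←0x11
3: ✓ CMP  NZCV=0010
4: · MOVLE
5: · ADDLT
6: ✓ MOVCS  r4←0xe3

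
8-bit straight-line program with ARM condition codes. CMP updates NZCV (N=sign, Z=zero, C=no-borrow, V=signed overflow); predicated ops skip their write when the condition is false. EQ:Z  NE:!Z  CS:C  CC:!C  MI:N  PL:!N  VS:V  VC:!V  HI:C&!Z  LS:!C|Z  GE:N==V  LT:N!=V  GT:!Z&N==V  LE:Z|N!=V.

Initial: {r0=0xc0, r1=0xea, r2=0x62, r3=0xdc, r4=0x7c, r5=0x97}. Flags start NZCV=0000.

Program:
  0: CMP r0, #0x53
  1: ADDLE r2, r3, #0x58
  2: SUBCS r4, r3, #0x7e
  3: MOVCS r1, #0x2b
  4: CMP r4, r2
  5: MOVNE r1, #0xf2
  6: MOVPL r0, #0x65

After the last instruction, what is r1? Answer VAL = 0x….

VAL = 0xf2

0: ✓ CMP  NZCV=0011
1: ✓ ADDLE  r2←0x34
2: ✓ SUBCS  r4←0x5e
3: ✓ MOVCS  r1←0x2b
4: ✓ CMP  NZCV=0010
5: ✓ MOVNE  r1←0xf2
6: ✓ MOVPL  r0←0x65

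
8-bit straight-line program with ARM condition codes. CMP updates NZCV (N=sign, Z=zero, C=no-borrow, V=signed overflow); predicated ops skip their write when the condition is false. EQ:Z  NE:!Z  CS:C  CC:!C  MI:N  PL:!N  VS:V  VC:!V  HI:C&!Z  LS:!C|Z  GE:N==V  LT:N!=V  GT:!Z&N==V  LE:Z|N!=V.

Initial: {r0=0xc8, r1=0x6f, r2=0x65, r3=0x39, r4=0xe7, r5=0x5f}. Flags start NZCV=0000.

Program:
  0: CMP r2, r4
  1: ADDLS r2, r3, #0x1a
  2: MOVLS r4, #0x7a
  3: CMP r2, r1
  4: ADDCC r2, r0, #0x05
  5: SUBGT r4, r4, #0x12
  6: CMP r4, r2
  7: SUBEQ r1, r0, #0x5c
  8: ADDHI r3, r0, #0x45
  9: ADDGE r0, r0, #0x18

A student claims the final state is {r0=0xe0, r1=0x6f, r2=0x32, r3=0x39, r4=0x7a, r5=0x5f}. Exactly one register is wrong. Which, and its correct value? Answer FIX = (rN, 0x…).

[0] flags=0000 → (cmp)
[1] flags=0000 LS?T → r2=0x53
[2] flags=0000 LS?T → r4=0x7a
[3] flags=1000 → (cmp)
[4] flags=1000 CC?T → r2=0xcd
[5] flags=1000 GT?F → skip
[6] flags=1001 → (cmp)
[7] flags=1001 EQ?F → skip
[8] flags=1001 HI?F → skip
[9] flags=1001 GE?T → r0=0xe0

FIX = (r2, 0xcd)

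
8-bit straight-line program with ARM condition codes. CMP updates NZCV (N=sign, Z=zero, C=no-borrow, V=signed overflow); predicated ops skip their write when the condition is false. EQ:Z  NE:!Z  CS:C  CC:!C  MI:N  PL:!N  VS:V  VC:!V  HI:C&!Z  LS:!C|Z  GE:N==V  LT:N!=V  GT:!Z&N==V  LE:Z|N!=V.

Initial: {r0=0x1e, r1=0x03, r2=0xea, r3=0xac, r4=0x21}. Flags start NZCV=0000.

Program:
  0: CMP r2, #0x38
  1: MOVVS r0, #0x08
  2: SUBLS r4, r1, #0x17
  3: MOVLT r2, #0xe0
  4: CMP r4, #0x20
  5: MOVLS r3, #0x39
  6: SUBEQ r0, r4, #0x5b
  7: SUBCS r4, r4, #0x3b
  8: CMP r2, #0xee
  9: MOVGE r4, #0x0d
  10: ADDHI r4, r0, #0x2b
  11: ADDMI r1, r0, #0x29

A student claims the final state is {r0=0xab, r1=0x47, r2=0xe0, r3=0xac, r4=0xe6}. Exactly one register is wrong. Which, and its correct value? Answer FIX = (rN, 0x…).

0: ✓ CMP  NZCV=1010
1: · MOVVS
2: · SUBLS
3: ✓ MOVLT  r2←0xe0
4: ✓ CMP  NZCV=0010
5: · MOVLS
6: · SUBEQ
7: ✓ SUBCS  r4←0xe6
8: ✓ CMP  NZCV=1000
9: · MOVGE
10: · ADDHI
11: ✓ ADDMI  r1←0x47

FIX = (r0, 0x1e)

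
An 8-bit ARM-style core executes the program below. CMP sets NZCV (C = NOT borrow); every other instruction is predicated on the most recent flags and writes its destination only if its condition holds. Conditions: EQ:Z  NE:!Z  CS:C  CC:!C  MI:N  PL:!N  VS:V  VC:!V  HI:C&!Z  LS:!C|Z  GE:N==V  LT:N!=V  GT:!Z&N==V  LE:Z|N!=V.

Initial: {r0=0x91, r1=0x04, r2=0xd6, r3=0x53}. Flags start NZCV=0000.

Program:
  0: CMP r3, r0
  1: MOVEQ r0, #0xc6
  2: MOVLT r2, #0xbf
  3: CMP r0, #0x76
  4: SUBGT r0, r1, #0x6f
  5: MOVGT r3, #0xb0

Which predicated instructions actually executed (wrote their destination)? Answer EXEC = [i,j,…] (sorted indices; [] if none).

[0] flags=1001 → (cmp)
[1] flags=1001 EQ?F → skip
[2] flags=1001 LT?F → skip
[3] flags=0011 → (cmp)
[4] flags=0011 GT?F → skip
[5] flags=0011 GT?F → skip

EXEC = []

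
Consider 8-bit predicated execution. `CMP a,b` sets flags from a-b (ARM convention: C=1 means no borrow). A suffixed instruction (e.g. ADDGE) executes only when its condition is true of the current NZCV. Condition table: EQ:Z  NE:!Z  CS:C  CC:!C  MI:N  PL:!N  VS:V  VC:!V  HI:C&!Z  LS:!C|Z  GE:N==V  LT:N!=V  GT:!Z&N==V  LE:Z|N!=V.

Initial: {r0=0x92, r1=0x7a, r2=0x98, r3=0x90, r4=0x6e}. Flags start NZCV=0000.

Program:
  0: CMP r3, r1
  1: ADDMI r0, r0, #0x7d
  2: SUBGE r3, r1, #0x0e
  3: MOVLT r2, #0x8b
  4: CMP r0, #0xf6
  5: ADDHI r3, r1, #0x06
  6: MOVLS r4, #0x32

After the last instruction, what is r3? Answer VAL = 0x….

VAL = 0x90

[0] flags=0011 → (cmp)
[1] flags=0011 MI?F → skip
[2] flags=0011 GE?F → skip
[3] flags=0011 LT?T → r2=0x8b
[4] flags=1000 → (cmp)
[5] flags=1000 HI?F → skip
[6] flags=1000 LS?T → r4=0x32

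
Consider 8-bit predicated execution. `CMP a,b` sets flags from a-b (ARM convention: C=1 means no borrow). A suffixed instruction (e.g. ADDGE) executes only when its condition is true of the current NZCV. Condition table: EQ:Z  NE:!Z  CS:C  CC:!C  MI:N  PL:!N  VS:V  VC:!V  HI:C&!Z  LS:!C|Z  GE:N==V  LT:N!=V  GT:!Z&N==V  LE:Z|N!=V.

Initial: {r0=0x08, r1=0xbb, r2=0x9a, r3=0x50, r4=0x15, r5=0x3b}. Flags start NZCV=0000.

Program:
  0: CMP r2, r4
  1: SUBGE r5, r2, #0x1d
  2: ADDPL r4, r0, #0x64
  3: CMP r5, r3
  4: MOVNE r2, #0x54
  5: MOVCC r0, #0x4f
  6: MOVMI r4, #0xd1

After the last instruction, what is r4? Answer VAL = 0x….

VAL = 0xd1

[0] flags=1010 → (cmp)
[1] flags=1010 GE?F → skip
[2] flags=1010 PL?F → skip
[3] flags=1000 → (cmp)
[4] flags=1000 NE?T → r2=0x54
[5] flags=1000 CC?T → r0=0x4f
[6] flags=1000 MI?T → r4=0xd1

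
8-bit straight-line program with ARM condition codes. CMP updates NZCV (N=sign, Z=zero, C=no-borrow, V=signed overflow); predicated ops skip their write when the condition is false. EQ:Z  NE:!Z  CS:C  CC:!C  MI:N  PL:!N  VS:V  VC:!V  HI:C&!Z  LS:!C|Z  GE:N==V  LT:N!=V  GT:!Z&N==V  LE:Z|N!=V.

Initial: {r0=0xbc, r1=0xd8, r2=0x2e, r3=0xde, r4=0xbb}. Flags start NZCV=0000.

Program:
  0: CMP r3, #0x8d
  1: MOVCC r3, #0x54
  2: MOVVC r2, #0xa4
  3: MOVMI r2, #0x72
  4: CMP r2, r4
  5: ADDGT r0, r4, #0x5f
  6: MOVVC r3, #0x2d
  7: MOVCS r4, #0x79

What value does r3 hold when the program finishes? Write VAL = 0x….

VAL = 0x2d

0: ✓ CMP  NZCV=0010
1: · MOVCC
2: ✓ MOVVC  r2←0xa4
3: · MOVMI
4: ✓ CMP  NZCV=1000
5: · ADDGT
6: ✓ MOVVC  r3←0x2d
7: · MOVCS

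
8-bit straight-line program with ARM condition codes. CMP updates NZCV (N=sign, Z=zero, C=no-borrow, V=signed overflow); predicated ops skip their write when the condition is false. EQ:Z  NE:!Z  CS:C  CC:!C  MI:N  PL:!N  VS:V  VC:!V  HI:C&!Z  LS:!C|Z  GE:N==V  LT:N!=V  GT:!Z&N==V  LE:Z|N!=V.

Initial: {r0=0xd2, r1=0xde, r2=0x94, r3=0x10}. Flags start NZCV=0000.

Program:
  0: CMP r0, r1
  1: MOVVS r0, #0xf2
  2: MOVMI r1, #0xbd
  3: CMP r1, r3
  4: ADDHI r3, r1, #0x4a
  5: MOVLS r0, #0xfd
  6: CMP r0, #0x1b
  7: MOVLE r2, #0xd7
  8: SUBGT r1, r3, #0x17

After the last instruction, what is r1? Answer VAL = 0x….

[0] flags=1000 → (cmp)
[1] flags=1000 VS?F → skip
[2] flags=1000 MI?T → r1=0xbd
[3] flags=1010 → (cmp)
[4] flags=1010 HI?T → r3=0x07
[5] flags=1010 LS?F → skip
[6] flags=1010 → (cmp)
[7] flags=1010 LE?T → r2=0xd7
[8] flags=1010 GT?F → skip

VAL = 0xbd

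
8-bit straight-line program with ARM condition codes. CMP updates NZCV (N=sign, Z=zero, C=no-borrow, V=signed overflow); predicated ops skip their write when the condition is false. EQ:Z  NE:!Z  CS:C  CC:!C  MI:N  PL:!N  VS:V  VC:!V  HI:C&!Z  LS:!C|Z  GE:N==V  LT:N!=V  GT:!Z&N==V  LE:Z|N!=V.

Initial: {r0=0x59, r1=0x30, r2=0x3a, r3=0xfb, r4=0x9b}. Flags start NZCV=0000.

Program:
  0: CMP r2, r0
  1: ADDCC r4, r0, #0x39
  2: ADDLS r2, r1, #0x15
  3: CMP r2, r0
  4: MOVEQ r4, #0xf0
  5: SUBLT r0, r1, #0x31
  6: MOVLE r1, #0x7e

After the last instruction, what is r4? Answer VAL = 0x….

[0] flags=1000 → (cmp)
[1] flags=1000 CC?T → r4=0x92
[2] flags=1000 LS?T → r2=0x45
[3] flags=1000 → (cmp)
[4] flags=1000 EQ?F → skip
[5] flags=1000 LT?T → r0=0xff
[6] flags=1000 LE?T → r1=0x7e

VAL = 0x92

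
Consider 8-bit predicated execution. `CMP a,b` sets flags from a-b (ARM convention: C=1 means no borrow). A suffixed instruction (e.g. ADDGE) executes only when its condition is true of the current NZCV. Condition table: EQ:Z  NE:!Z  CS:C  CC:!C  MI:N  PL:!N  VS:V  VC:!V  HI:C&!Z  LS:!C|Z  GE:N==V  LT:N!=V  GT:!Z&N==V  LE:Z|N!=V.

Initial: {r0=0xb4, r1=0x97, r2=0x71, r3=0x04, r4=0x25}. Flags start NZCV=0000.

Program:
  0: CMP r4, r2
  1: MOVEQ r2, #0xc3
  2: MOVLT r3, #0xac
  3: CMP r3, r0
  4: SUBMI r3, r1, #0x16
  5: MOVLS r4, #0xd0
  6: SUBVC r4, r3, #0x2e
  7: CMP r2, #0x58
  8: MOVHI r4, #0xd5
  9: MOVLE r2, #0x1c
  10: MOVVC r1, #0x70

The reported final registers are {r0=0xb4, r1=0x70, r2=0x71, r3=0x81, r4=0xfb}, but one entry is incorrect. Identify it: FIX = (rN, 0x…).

0: ✓ CMP  NZCV=1000
1: · MOVEQ
2: ✓ MOVLT  r3←0xac
3: ✓ CMP  NZCV=1000
4: ✓ SUBMI  r3←0x81
5: ✓ MOVLS  r4←0xd0
6: ✓ SUBVC  r4←0x53
7: ✓ CMP  NZCV=0010
8: ✓ MOVHI  r4←0xd5
9: · MOVLE
10: ✓ MOVVC  r1←0x70

FIX = (r4, 0xd5)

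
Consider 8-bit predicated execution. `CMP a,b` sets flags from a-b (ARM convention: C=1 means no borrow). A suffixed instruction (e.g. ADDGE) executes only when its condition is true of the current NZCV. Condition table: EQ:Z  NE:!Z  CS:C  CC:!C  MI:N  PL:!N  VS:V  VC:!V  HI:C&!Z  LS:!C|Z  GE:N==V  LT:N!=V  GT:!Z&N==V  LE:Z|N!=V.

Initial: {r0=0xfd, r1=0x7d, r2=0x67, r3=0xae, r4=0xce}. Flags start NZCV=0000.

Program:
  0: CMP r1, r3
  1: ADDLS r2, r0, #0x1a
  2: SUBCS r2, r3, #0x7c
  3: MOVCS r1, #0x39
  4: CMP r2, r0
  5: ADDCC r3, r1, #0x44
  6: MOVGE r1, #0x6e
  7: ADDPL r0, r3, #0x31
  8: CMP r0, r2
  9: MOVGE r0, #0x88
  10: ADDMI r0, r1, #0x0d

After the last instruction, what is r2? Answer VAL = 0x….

VAL = 0x17

0: ✓ CMP  NZCV=1001
1: ✓ ADDLS  r2←0x17
2: · SUBCS
3: · MOVCS
4: ✓ CMP  NZCV=0000
5: ✓ ADDCC  r3←0xc1
6: ✓ MOVGE  r1←0x6e
7: ✓ ADDPL  r0←0xf2
8: ✓ CMP  NZCV=1010
9: · MOVGE
10: ✓ ADDMI  r0←0x7b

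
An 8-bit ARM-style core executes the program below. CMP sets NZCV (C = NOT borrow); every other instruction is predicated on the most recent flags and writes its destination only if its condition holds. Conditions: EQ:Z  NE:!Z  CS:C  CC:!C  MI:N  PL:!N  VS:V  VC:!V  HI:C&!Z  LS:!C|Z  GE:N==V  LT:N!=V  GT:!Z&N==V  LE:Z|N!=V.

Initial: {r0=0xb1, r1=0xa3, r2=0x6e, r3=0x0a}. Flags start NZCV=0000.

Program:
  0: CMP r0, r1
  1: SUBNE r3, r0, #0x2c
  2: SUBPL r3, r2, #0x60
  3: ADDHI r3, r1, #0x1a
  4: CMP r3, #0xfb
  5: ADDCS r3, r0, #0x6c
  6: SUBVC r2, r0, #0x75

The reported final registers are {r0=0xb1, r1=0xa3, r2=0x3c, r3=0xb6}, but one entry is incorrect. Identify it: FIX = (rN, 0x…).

FIX = (r3, 0xbd)

0: ✓ CMP  NZCV=0010
1: ✓ SUBNE  r3←0x85
2: ✓ SUBPL  r3←0x0e
3: ✓ ADDHI  r3←0xbd
4: ✓ CMP  NZCV=1000
5: · ADDCS
6: ✓ SUBVC  r2←0x3c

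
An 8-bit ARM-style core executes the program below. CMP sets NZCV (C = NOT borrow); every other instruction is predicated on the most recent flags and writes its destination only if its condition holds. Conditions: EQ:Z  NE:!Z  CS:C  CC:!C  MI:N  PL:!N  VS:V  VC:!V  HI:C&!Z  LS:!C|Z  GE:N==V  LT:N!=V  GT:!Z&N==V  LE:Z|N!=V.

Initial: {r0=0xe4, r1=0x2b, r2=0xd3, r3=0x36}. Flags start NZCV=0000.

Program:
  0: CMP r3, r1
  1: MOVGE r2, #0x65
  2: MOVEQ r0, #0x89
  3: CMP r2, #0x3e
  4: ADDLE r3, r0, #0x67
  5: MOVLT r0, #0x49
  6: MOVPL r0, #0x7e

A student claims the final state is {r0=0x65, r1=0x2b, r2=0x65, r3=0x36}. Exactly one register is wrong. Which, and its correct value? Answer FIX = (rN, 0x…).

0: ✓ CMP  NZCV=0010
1: ✓ MOVGE  r2←0x65
2: · MOVEQ
3: ✓ CMP  NZCV=0010
4: · ADDLE
5: · MOVLT
6: ✓ MOVPL  r0←0x7e

FIX = (r0, 0x7e)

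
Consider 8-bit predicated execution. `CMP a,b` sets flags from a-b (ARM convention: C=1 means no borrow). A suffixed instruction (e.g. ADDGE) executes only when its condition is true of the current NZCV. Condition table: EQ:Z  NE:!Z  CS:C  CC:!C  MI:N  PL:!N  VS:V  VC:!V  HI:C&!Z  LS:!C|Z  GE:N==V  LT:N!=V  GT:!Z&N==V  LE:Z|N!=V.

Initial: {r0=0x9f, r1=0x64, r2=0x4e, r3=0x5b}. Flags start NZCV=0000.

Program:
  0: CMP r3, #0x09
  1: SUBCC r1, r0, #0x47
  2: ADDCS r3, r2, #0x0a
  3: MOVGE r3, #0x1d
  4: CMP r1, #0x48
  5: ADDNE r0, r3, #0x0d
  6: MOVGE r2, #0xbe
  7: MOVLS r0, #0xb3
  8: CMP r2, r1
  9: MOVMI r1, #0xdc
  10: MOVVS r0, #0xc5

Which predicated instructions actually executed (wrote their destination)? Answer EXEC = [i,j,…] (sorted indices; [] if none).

EXEC = [2,3,5,6,10]

0: ✓ CMP  NZCV=0010
1: · SUBCC
2: ✓ ADDCS  r3←0x58
3: ✓ MOVGE  r3←0x1d
4: ✓ CMP  NZCV=0010
5: ✓ ADDNE  r0←0x2a
6: ✓ MOVGE  r2←0xbe
7: · MOVLS
8: ✓ CMP  NZCV=0011
9: · MOVMI
10: ✓ MOVVS  r0←0xc5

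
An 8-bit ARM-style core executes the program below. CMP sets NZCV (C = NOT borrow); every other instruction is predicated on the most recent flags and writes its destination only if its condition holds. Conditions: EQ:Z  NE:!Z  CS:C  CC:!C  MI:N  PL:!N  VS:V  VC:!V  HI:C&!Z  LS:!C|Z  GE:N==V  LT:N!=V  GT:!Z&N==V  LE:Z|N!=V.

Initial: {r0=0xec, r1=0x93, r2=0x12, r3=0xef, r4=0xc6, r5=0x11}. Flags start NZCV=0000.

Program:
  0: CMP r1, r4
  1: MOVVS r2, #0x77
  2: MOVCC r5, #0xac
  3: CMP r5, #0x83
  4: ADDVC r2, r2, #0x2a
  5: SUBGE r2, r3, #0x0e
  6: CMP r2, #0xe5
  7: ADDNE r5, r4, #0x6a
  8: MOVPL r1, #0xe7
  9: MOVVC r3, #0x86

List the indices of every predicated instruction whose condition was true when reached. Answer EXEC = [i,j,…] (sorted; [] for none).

EXEC = [2,4,5,7,9]

0: ✓ CMP  NZCV=1000
1: · MOVVS
2: ✓ MOVCC  r5←0xac
3: ✓ CMP  NZCV=0010
4: ✓ ADDVC  r2←0x3c
5: ✓ SUBGE  r2←0xe1
6: ✓ CMP  NZCV=1000
7: ✓ ADDNE  r5←0x30
8: · MOVPL
9: ✓ MOVVC  r3←0x86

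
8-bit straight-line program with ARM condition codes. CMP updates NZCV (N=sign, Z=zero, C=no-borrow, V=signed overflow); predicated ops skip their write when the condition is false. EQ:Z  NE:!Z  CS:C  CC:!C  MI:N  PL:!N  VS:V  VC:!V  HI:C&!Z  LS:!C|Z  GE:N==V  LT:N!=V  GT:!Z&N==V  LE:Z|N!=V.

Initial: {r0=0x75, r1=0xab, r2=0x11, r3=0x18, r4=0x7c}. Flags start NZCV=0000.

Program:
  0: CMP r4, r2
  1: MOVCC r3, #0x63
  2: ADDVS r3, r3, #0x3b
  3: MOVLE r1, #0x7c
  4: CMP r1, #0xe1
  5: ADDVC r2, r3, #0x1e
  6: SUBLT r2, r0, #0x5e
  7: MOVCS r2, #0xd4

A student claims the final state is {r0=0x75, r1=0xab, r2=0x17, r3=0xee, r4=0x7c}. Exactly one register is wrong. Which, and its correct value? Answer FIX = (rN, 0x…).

[0] flags=0010 → (cmp)
[1] flags=0010 CC?F → skip
[2] flags=0010 VS?F → skip
[3] flags=0010 LE?F → skip
[4] flags=1000 → (cmp)
[5] flags=1000 VC?T → r2=0x36
[6] flags=1000 LT?T → r2=0x17
[7] flags=1000 CS?F → skip

FIX = (r3, 0x18)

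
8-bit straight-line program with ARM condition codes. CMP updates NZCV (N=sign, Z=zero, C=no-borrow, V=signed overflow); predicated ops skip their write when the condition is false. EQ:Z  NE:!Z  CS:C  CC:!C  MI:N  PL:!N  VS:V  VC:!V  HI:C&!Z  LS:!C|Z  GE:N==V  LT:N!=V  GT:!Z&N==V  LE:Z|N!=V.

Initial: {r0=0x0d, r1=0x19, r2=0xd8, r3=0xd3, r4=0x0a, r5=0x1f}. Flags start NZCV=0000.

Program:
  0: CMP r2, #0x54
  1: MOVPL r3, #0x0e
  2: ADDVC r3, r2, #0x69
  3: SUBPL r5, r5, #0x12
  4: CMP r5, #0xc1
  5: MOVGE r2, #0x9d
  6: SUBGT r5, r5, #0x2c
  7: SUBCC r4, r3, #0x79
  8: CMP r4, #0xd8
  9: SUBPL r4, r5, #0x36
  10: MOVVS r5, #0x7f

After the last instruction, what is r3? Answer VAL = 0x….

VAL = 0x41

[0] flags=1010 → (cmp)
[1] flags=1010 PL?F → skip
[2] flags=1010 VC?T → r3=0x41
[3] flags=1010 PL?F → skip
[4] flags=0000 → (cmp)
[5] flags=0000 GE?T → r2=0x9d
[6] flags=0000 GT?T → r5=0xf3
[7] flags=0000 CC?T → r4=0xc8
[8] flags=1000 → (cmp)
[9] flags=1000 PL?F → skip
[10] flags=1000 VS?F → skip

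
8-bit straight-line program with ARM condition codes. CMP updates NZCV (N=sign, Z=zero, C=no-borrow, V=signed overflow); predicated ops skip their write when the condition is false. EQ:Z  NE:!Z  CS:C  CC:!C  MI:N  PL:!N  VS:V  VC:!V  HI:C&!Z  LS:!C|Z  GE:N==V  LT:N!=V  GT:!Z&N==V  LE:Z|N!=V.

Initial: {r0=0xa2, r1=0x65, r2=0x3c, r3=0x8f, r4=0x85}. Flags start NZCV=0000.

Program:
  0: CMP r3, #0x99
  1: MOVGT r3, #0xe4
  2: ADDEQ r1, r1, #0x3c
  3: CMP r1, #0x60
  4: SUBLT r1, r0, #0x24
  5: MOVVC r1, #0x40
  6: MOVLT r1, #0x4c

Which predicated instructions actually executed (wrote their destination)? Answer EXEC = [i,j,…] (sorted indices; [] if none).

[0] flags=1000 → (cmp)
[1] flags=1000 GT?F → skip
[2] flags=1000 EQ?F → skip
[3] flags=0010 → (cmp)
[4] flags=0010 LT?F → skip
[5] flags=0010 VC?T → r1=0x40
[6] flags=0010 LT?F → skip

EXEC = [5]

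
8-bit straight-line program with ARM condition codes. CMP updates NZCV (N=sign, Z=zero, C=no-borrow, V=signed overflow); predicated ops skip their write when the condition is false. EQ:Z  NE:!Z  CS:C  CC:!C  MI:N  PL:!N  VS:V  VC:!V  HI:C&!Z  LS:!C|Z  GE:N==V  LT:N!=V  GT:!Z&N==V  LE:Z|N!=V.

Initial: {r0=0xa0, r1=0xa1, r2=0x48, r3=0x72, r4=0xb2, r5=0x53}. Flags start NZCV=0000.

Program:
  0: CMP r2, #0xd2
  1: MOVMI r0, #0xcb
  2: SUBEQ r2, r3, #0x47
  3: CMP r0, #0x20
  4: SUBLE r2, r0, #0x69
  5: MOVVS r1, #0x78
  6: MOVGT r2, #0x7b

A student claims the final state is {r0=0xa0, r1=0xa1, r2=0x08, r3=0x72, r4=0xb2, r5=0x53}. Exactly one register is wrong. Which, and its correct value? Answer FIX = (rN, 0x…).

0: ✓ CMP  NZCV=0000
1: · MOVMI
2: · SUBEQ
3: ✓ CMP  NZCV=1010
4: ✓ SUBLE  r2←0x37
5: · MOVVS
6: · MOVGT

FIX = (r2, 0x37)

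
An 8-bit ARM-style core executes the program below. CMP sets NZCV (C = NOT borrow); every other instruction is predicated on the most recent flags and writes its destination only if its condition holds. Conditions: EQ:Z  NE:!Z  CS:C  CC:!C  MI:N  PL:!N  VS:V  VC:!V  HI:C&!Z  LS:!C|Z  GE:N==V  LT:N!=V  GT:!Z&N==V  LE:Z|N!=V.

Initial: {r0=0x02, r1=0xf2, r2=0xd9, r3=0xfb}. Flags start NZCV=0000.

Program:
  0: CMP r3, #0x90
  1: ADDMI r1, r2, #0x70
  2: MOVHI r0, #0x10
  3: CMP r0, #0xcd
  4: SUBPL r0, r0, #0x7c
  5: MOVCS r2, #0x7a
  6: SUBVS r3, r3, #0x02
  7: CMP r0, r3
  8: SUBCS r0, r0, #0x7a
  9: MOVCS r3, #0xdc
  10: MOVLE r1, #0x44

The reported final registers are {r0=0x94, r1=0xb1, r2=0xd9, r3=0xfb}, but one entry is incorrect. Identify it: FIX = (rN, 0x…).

FIX = (r1, 0x44)

0: ✓ CMP  NZCV=0010
1: · ADDMI
2: ✓ MOVHI  r0←0x10
3: ✓ CMP  NZCV=0000
4: ✓ SUBPL  r0←0x94
5: · MOVCS
6: · SUBVS
7: ✓ CMP  NZCV=1000
8: · SUBCS
9: · MOVCS
10: ✓ MOVLE  r1←0x44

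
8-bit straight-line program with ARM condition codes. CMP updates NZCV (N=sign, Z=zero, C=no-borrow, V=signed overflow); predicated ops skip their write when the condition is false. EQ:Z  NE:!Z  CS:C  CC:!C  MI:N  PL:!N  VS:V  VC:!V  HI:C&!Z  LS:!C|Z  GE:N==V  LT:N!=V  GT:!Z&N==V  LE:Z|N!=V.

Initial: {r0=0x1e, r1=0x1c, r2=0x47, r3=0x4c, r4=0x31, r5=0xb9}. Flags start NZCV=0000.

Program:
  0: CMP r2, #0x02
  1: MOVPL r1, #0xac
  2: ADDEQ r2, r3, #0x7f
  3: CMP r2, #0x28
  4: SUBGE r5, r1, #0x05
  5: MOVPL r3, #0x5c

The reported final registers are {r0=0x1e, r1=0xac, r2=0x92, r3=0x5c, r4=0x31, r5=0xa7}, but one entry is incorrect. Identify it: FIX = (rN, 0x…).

FIX = (r2, 0x47)

0: ✓ CMP  NZCV=0010
1: ✓ MOVPL  r1←0xac
2: · ADDEQ
3: ✓ CMP  NZCV=0010
4: ✓ SUBGE  r5←0xa7
5: ✓ MOVPL  r3←0x5c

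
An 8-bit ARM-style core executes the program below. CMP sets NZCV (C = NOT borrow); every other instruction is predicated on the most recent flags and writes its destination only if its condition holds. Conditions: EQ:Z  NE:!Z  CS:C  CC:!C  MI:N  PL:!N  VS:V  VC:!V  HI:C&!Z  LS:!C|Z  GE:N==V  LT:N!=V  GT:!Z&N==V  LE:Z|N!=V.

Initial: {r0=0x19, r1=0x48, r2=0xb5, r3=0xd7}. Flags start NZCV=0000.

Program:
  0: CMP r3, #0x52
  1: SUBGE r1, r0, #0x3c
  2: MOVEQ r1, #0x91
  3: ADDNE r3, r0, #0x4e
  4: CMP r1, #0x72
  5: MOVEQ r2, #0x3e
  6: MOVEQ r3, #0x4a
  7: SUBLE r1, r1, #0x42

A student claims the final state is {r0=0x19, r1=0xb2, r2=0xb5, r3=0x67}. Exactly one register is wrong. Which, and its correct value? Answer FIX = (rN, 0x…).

0: ✓ CMP  NZCV=1010
1: · SUBGE
2: · MOVEQ
3: ✓ ADDNE  r3←0x67
4: ✓ CMP  NZCV=1000
5: · MOVEQ
6: · MOVEQ
7: ✓ SUBLE  r1←0x06

FIX = (r1, 0x06)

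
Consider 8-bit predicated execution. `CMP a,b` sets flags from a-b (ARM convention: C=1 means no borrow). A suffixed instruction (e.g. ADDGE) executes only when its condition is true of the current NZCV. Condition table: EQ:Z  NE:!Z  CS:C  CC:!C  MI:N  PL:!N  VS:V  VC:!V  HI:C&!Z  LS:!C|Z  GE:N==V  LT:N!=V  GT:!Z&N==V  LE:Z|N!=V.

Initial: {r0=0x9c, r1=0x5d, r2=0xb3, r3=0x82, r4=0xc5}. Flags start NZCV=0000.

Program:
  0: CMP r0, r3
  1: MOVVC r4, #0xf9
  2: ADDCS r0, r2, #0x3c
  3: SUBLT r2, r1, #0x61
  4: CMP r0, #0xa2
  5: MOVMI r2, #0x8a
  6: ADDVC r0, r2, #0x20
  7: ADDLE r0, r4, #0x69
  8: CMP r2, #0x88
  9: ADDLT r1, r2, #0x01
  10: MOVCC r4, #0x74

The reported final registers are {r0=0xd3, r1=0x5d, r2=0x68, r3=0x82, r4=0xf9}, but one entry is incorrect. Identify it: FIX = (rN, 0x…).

0: ✓ CMP  NZCV=0010
1: ✓ MOVVC  r4←0xf9
2: ✓ ADDCS  r0←0xef
3: · SUBLT
4: ✓ CMP  NZCV=0010
5: · MOVMI
6: ✓ ADDVC  r0←0xd3
7: · ADDLE
8: ✓ CMP  NZCV=0010
9: · ADDLT
10: · MOVCC

FIX = (r2, 0xb3)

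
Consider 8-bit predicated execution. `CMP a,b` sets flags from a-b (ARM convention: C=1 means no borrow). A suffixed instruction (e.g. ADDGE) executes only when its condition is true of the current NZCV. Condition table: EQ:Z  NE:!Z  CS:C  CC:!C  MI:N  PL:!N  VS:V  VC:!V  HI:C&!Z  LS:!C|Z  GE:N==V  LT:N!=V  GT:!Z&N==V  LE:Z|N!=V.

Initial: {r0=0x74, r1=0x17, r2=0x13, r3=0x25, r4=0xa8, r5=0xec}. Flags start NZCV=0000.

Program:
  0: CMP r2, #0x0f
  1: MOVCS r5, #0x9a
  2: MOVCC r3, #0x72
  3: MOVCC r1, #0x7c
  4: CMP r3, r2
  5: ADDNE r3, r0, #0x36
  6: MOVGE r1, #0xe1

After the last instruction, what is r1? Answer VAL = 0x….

VAL = 0xe1

0: ✓ CMP  NZCV=0010
1: ✓ MOVCS  r5←0x9a
2: · MOVCC
3: · MOVCC
4: ✓ CMP  NZCV=0010
5: ✓ ADDNE  r3←0xaa
6: ✓ MOVGE  r1←0xe1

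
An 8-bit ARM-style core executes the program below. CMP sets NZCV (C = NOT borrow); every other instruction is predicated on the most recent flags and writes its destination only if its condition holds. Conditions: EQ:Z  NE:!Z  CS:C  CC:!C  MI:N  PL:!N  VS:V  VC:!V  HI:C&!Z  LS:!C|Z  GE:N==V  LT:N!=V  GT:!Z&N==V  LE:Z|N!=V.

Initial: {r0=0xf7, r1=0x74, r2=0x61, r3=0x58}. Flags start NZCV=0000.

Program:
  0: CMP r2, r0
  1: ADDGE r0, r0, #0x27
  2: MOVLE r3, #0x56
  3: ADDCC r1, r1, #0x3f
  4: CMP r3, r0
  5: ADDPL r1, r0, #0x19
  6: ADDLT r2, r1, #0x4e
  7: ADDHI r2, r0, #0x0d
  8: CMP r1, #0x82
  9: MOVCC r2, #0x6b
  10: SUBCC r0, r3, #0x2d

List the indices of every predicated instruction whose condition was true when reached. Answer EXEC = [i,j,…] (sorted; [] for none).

EXEC = [1,3,5,7,9,10]

[0] flags=0000 → (cmp)
[1] flags=0000 GE?T → r0=0x1e
[2] flags=0000 LE?F → skip
[3] flags=0000 CC?T → r1=0xb3
[4] flags=0010 → (cmp)
[5] flags=0010 PL?T → r1=0x37
[6] flags=0010 LT?F → skip
[7] flags=0010 HI?T → r2=0x2b
[8] flags=1001 → (cmp)
[9] flags=1001 CC?T → r2=0x6b
[10] flags=1001 CC?T → r0=0x2b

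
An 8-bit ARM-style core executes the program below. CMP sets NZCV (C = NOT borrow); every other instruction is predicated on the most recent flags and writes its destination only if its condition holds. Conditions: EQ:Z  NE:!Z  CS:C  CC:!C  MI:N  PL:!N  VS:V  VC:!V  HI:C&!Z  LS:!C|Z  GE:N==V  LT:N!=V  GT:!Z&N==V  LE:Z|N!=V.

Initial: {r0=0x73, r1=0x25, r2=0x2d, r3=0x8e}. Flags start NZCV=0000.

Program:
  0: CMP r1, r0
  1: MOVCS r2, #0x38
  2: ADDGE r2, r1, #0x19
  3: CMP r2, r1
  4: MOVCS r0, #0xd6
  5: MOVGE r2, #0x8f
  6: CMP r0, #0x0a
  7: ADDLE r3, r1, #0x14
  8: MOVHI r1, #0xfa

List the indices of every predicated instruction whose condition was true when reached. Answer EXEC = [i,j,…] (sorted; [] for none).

EXEC = [4,5,7,8]

[0] flags=1000 → (cmp)
[1] flags=1000 CS?F → skip
[2] flags=1000 GE?F → skip
[3] flags=0010 → (cmp)
[4] flags=0010 CS?T → r0=0xd6
[5] flags=0010 GE?T → r2=0x8f
[6] flags=1010 → (cmp)
[7] flags=1010 LE?T → r3=0x39
[8] flags=1010 HI?T → r1=0xfa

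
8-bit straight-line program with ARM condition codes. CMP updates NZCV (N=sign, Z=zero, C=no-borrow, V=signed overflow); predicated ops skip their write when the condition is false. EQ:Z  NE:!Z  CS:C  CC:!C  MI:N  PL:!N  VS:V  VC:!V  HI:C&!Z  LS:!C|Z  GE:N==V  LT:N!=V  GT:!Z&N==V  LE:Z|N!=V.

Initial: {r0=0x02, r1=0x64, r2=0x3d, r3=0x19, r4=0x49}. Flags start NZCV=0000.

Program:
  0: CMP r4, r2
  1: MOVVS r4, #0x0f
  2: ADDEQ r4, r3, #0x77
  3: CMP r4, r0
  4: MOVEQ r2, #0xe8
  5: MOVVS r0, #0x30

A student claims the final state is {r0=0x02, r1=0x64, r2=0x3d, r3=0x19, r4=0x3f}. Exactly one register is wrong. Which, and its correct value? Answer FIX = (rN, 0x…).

FIX = (r4, 0x49)

[0] flags=0010 → (cmp)
[1] flags=0010 VS?F → skip
[2] flags=0010 EQ?F → skip
[3] flags=0010 → (cmp)
[4] flags=0010 EQ?F → skip
[5] flags=0010 VS?F → skip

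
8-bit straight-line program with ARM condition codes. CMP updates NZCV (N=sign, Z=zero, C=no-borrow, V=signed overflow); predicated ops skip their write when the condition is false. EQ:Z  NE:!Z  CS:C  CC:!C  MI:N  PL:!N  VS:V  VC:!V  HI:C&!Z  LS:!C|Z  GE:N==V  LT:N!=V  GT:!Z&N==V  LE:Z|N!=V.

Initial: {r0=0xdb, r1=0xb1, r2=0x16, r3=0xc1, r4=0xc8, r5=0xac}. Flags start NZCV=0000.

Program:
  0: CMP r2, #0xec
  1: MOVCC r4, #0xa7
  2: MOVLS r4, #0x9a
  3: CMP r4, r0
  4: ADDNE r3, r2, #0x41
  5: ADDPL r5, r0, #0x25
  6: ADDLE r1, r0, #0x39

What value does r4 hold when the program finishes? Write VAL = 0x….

0: ✓ CMP  NZCV=0000
1: ✓ MOVCC  r4←0xa7
2: ✓ MOVLS  r4←0x9a
3: ✓ CMP  NZCV=1000
4: ✓ ADDNE  r3←0x57
5: · ADDPL
6: ✓ ADDLE  r1←0x14

VAL = 0x9a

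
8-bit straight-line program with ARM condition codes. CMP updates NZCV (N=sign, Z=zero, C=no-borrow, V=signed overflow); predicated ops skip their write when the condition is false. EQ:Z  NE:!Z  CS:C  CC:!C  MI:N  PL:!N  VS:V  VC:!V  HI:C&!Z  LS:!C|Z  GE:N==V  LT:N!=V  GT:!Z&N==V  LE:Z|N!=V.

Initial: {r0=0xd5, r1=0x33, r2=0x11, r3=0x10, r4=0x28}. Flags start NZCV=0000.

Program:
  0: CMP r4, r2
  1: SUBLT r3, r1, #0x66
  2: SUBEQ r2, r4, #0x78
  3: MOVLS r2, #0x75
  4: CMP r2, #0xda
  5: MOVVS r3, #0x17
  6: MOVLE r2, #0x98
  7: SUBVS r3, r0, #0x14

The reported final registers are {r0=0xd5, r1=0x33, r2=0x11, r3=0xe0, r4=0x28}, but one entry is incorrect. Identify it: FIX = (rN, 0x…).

0: ✓ CMP  NZCV=0010
1: · SUBLT
2: · SUBEQ
3: · MOVLS
4: ✓ CMP  NZCV=0000
5: · MOVVS
6: · MOVLE
7: · SUBVS

FIX = (r3, 0x10)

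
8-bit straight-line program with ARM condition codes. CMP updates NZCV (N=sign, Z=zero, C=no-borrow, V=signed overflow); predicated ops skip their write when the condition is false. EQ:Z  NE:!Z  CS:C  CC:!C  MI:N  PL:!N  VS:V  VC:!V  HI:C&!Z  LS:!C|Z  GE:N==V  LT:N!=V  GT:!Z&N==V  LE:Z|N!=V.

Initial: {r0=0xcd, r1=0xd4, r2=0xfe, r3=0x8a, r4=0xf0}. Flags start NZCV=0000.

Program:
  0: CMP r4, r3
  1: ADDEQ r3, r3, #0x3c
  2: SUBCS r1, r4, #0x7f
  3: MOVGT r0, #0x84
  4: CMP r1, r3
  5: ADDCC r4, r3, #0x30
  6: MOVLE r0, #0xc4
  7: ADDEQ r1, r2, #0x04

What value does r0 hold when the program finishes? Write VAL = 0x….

VAL = 0x84

[0] flags=0010 → (cmp)
[1] flags=0010 EQ?F → skip
[2] flags=0010 CS?T → r1=0x71
[3] flags=0010 GT?T → r0=0x84
[4] flags=1001 → (cmp)
[5] flags=1001 CC?T → r4=0xba
[6] flags=1001 LE?F → skip
[7] flags=1001 EQ?F → skip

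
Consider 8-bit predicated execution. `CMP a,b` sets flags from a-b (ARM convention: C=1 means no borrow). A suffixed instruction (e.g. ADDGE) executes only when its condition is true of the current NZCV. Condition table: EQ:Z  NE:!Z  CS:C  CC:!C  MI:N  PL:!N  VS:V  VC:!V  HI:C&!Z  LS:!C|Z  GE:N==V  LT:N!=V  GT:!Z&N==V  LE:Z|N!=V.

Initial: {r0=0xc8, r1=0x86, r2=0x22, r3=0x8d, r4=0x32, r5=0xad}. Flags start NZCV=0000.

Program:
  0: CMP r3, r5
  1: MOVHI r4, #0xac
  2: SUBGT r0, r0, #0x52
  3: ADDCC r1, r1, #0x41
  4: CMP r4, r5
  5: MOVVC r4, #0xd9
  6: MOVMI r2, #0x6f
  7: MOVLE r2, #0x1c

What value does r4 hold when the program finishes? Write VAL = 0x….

0: ✓ CMP  NZCV=1000
1: · MOVHI
2: · SUBGT
3: ✓ ADDCC  r1←0xc7
4: ✓ CMP  NZCV=1001
5: · MOVVC
6: ✓ MOVMI  r2←0x6f
7: · MOVLE

VAL = 0x32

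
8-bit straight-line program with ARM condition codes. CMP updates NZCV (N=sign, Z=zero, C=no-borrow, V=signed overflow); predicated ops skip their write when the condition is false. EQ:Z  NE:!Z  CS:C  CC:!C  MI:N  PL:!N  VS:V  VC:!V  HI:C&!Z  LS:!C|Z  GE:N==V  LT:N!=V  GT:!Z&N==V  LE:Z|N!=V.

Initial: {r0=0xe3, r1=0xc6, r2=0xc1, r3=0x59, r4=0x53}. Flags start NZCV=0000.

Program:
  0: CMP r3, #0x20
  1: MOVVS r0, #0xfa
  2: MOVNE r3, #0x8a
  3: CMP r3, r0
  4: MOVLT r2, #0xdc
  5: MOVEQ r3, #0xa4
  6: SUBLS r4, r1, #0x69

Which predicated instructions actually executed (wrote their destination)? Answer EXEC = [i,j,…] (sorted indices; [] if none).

[0] flags=0010 → (cmp)
[1] flags=0010 VS?F → skip
[2] flags=0010 NE?T → r3=0x8a
[3] flags=1000 → (cmp)
[4] flags=1000 LT?T → r2=0xdc
[5] flags=1000 EQ?F → skip
[6] flags=1000 LS?T → r4=0x5d

EXEC = [2,4,6]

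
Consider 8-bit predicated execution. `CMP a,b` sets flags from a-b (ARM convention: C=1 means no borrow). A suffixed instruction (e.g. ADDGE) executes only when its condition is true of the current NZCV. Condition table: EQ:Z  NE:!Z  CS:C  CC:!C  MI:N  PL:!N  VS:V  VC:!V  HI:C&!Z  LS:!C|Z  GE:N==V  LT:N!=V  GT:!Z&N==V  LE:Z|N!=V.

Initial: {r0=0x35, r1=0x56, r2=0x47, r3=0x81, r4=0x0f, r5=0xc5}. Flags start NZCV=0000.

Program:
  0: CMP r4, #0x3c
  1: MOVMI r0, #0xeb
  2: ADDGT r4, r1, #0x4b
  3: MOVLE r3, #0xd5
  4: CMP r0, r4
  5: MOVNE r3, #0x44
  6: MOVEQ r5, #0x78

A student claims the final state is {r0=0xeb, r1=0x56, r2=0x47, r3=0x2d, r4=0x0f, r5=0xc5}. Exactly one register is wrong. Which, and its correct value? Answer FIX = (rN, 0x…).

[0] flags=1000 → (cmp)
[1] flags=1000 MI?T → r0=0xeb
[2] flags=1000 GT?F → skip
[3] flags=1000 LE?T → r3=0xd5
[4] flags=1010 → (cmp)
[5] flags=1010 NE?T → r3=0x44
[6] flags=1010 EQ?F → skip

FIX = (r3, 0x44)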